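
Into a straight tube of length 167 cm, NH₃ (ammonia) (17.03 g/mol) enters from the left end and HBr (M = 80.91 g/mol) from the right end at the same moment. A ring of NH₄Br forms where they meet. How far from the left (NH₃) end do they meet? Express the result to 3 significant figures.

114 cm

The fronts meet when d_NH₃ + d_HBr = L with d_NH₃/d_HBr = √(M_HBr/M_NH₃) (Graham's law). Here √(M_HBr/M_NH₃) = √(80.91/17.03) = 2.180.
With d_NH₃ + d_HBr = 167 cm, d_HBr = 167/(1 + 2.180) = 52.52 cm.
d_NH₃ = 167 − 52.52 = 114 cm.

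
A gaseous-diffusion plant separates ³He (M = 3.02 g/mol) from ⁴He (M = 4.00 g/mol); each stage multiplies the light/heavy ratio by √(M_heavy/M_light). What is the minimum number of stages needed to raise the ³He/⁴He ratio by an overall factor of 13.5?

Single-stage factor α = √(4.00/3.02), so ln α = ½ ln(1.32450) = 0.1405.
Need α^N ≥ 13.5 ⇒ N ≥ ln(13.5) / ln α = 2.603 / 0.1405 = 18.52.
So at least 19 stages are needed.

19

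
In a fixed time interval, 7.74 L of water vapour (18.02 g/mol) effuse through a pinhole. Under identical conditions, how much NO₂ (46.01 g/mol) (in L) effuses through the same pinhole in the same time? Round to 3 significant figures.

4.84 L

Since effusion rate ∝ 1/√M, rate_NO₂/rate_H₂O = √(M_H₂O/M_NO₂) = √(18.02/46.01) = √0.3917 = 0.6258.
So the volume for NO₂ is 7.74 × 0.6258 = 4.84 L.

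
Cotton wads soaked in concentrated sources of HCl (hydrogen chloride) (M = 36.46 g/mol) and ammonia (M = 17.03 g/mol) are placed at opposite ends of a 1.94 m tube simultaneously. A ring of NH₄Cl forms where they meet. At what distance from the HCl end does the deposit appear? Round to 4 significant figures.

0.7876 m

Graham's law gives d_HCl/d_NH₃ = rate_HCl/rate_NH₃ = √(M_NH₃/M_HCl) = √(17.03/36.46) = 0.6834.
With d_HCl + d_NH₃ = 1.94 m, d_NH₃ = 1.94/(1 + 0.6834) = 1.152 m.
d_HCl = 1.94 − 1.152 = 0.7876 m.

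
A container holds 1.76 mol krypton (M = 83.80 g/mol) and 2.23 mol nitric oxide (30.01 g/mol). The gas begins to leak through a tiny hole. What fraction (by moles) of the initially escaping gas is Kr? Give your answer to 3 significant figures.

0.321

Effusion rate of each component ∝ n_i/√M_i (partial pressure × 1/√M).
x_Kr(eff) = (n_Kr/√M_Kr) / (n_Kr/√M_Kr + n_NO/√M_NO)
= (1.76/√83.80) / (1.76/√83.80 + 2.23/√30.01) = 0.1923/(0.1923 + 0.4071) = 0.321.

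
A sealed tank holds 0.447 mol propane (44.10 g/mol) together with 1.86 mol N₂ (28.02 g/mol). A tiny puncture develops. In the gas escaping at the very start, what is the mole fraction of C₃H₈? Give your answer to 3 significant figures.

The effusion rate of species i is ∝ p_i/√M_i ∝ n_i/√M_i.
Mole fraction of C₃H₈ in the effusate = (n_C₃H₈/√M_C₃H₈) / (n_C₃H₈/√M_C₃H₈ + n_N₂/√M_N₂)
= (0.447/√44.10) / (0.447/√44.10 + 1.86/√28.02) = 0.06731/(0.06731 + 0.3514) = 0.161.

0.161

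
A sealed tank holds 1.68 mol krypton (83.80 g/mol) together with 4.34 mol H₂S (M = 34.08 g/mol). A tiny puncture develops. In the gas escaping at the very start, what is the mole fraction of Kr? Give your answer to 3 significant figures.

The effusion rate of species i is ∝ p_i/√M_i ∝ n_i/√M_i.
x_Kr(eff) = (n_Kr/√M_Kr) / (n_Kr/√M_Kr + n_H₂S/√M_H₂S)
= (1.68/√83.80) / (1.68/√83.80 + 4.34/√34.08) = 0.1835/(0.1835 + 0.7434) = 0.198.

0.198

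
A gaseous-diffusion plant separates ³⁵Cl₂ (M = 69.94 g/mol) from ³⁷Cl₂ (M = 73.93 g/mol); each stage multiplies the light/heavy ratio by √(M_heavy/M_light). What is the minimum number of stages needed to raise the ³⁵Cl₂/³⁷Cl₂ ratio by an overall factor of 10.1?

Per stage α = (73.93/69.94)^(1/2) = 1.05705^0.5, giving ln α = 0.02774.
Need α^N ≥ 10.1 ⇒ N ≥ ln(10.1) / ln α = 2.313 / 0.02774 = 83.36.
Rounding up, N = 84 stages.

84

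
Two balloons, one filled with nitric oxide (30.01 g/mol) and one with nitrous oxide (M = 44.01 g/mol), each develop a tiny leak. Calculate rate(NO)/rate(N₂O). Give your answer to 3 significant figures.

From Graham's law, rate_NO/rate_N₂O = √(M_N₂O/M_NO) = √(44.01/30.01) = √1.467 = 1.21.

1.21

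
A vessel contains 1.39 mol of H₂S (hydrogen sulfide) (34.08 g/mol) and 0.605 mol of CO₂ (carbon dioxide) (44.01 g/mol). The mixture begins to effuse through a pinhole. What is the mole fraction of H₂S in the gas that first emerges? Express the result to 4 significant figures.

0.7231

The effusion rate of species i is ∝ p_i/√M_i ∝ n_i/√M_i.
Mole fraction of H₂S in the effusate = (n_H₂S/√M_H₂S) / (n_H₂S/√M_H₂S + n_CO₂/√M_CO₂)
= (1.39/√34.08) / (1.39/√34.08 + 0.605/√44.01) = 0.2381/(0.2381 + 0.09120) = 0.7231.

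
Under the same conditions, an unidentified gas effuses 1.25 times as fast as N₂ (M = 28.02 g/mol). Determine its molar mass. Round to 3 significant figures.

17.9 g/mol

Using Graham's law: rate_X/rate_N₂ = √(M_N₂/M_X).
1.25 = √(28.02/M_X)
M_X = 28.02 / 1.25² = 28.02 / 1.562 = 17.9 g/mol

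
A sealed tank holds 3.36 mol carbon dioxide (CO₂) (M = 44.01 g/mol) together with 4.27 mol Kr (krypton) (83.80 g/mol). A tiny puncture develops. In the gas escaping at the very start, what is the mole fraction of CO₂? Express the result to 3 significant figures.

The effusion rate of species i is ∝ p_i/√M_i ∝ n_i/√M_i.
So x_CO₂ in the escaping gas = (n_CO₂/√M_CO₂) / Σ(n_i/√M_i)
= (3.36/√44.01) / (3.36/√44.01 + 4.27/√83.80) = 0.5065/(0.5065 + 0.4665) = 0.521.

0.521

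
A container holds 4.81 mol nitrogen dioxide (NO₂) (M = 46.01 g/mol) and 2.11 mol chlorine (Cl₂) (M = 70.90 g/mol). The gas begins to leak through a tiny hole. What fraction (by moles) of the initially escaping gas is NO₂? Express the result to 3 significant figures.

0.739

Each component's effusion rate ∝ (its partial pressure)·(1/√M) ∝ n_i/√M_i.
Mole fraction of NO₂ in the effusate = (n_NO₂/√M_NO₂) / (n_NO₂/√M_NO₂ + n_Cl₂/√M_Cl₂)
= (4.81/√46.01) / (4.81/√46.01 + 2.11/√70.90) = 0.7091/(0.7091 + 0.2506) = 0.739.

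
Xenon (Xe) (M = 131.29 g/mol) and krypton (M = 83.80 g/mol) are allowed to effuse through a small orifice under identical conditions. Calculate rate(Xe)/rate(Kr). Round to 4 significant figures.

0.7989

By Graham's law, rate_Xe/rate_Kr = √(M_Kr/M_Xe) = √(83.80/131.29) = √0.6383 = 0.7989.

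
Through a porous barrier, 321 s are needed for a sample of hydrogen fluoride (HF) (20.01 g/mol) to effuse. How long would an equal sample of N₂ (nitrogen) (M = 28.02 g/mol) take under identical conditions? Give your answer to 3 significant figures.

By Graham's law, t_N₂/t_HF = √(M_N₂/M_HF) = √(28.02/20.01) = √1.400 = 1.183.
So the time for N₂ is 321 × 1.183 = 380 s.

380 s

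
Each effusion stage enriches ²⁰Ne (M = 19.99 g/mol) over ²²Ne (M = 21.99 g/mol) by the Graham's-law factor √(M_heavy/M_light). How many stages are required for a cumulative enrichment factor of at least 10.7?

50

Per stage α = (21.99/19.99)^(1/2) = 1.10005^0.5, giving ln α = 0.04768.
Need α^N ≥ 10.7 ⇒ N ≥ ln(10.7) / ln α = 2.370 / 0.04768 = 49.71.
So at least 50 stages are needed.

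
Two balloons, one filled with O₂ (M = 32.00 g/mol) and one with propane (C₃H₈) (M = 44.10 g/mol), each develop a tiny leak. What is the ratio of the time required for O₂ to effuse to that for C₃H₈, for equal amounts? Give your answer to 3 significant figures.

Graham's law gives t_O₂/t_C₃H₈ = √(M_O₂/M_C₃H₈) = √(32.00/44.10) = √0.7256 = 0.852.

0.852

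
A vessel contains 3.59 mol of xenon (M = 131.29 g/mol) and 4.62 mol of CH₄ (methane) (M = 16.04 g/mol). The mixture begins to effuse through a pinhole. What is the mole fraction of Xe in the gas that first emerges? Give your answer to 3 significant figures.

Rate_i ∝ x_i/√M_i (Graham's law weighted by mole fraction), so the effusate composition follows n_i/√M_i.
So x_Xe in the escaping gas = (n_Xe/√M_Xe) / Σ(n_i/√M_i)
= (3.59/√131.29) / (3.59/√131.29 + 4.62/√16.04) = 0.3133/(0.3133 + 1.154) = 0.214.

0.214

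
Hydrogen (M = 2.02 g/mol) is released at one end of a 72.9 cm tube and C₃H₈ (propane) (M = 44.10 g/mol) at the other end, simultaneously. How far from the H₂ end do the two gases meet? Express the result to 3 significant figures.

60.0 cm

Graham's law gives d_H₂/d_C₃H₈ = rate_H₂/rate_C₃H₈ = √(M_C₃H₈/M_H₂) = √(44.10/2.02) = 4.672.
With d_H₂ + d_C₃H₈ = 72.9 cm, d_C₃H₈ = 72.9/(1 + 4.672) = 12.85 cm.
d_H₂ = 72.9 − 12.85 = 60.0 cm.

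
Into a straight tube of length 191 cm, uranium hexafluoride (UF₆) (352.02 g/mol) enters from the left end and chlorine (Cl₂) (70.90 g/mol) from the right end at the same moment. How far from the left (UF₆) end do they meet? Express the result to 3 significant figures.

59.2 cm

Graham's law gives d_UF₆/d_Cl₂ = rate_UF₆/rate_Cl₂ = √(M_Cl₂/M_UF₆) = √(70.90/352.02) = 0.4488.
With d_UF₆ + d_Cl₂ = 191 cm, d_Cl₂ = 191/(1 + 0.4488) = 131.8 cm.
d_UF₆ = 191 − 131.8 = 59.2 cm.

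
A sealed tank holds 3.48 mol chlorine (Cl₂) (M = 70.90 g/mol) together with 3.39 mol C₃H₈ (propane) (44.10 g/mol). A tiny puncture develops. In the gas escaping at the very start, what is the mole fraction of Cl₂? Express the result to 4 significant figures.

0.4474

Each component's effusion rate ∝ (its partial pressure)·(1/√M) ∝ n_i/√M_i.
x_Cl₂(eff) = (n_Cl₂/√M_Cl₂) / (n_Cl₂/√M_Cl₂ + n_C₃H₈/√M_C₃H₈)
= (3.48/√70.90) / (3.48/√70.90 + 3.39/√44.10) = 0.4133/(0.4133 + 0.5105) = 0.4474.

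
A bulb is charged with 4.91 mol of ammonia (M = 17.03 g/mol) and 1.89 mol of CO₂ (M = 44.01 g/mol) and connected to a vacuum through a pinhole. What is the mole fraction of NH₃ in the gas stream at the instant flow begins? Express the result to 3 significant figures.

0.807

Rate_i ∝ x_i/√M_i (Graham's law weighted by mole fraction), so the effusate composition follows n_i/√M_i.
Mole fraction of NH₃ in the effusate = (n_NH₃/√M_NH₃) / (n_NH₃/√M_NH₃ + n_CO₂/√M_CO₂)
= (4.91/√17.03) / (4.91/√17.03 + 1.89/√44.01) = 1.190/(1.190 + 0.2849) = 0.807.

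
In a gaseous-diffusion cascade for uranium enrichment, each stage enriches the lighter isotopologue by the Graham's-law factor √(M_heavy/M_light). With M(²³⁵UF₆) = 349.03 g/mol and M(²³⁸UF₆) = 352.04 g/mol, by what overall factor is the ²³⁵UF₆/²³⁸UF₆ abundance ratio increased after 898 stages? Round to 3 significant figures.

47.3

Overall factor = α^898 with α = √(352.04/349.03), i.e. (352.04/349.03)^(898/2).
= 1.00862^449 = 47.3.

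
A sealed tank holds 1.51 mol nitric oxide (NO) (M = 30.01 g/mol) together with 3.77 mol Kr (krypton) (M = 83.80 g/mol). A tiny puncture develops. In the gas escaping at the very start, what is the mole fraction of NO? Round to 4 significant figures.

Each component's effusion rate ∝ (its partial pressure)·(1/√M) ∝ n_i/√M_i.
So x_NO in the escaping gas = (n_NO/√M_NO) / Σ(n_i/√M_i)
= (1.51/√30.01) / (1.51/√30.01 + 3.77/√83.80) = 0.2756/(0.2756 + 0.4118) = 0.4009.

0.4009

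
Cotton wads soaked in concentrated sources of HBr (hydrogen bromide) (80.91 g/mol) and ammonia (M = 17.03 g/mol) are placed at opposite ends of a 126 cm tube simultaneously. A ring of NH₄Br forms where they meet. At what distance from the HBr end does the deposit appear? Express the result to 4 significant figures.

The fronts meet when d_HBr + d_NH₃ = L with d_HBr/d_NH₃ = √(M_NH₃/M_HBr) (Graham's law). Here √(M_NH₃/M_HBr) = √(17.03/80.91) = 0.4588.
With d_HBr + d_NH₃ = 126 cm, d_NH₃ = 126/(1 + 0.4588) = 86.37 cm.
d_HBr = 126 − 86.37 = 39.63 cm.

39.63 cm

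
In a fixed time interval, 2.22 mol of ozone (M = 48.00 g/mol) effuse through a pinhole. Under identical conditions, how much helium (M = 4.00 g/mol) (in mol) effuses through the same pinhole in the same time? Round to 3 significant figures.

7.69 mol

Using Graham's law: rate_He/rate_O₃ = √(M_O₃/M_He) = √(48.00/4.00) = √12.00 = 3.464.
So the amount for He is 2.22 × 3.464 = 7.69 mol.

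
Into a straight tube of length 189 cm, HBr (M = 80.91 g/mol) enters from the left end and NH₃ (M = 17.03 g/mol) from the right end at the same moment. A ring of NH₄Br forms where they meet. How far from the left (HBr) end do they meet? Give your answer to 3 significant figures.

The fronts meet when d_HBr + d_NH₃ = L with d_HBr/d_NH₃ = √(M_NH₃/M_HBr) (Graham's law). Here √(M_NH₃/M_HBr) = √(17.03/80.91) = 0.4588.
With d_HBr + d_NH₃ = 189 cm, d_NH₃ = 189/(1 + 0.4588) = 129.6 cm.
d_HBr = 189 − 129.6 = 59.4 cm.

59.4 cm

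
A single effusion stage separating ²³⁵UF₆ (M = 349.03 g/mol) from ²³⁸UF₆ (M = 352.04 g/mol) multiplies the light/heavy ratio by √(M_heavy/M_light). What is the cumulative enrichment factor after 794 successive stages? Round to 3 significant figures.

Overall factor = α^794 with α = √(352.04/349.03), i.e. (352.04/349.03)^(794/2).
= 1.00862^397 = 30.2.

30.2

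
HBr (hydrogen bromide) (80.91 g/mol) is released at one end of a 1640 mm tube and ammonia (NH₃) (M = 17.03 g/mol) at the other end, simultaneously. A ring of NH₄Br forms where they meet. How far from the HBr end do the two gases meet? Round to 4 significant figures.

515.8 mm

The fronts meet when d_HBr + d_NH₃ = L with d_HBr/d_NH₃ = √(M_NH₃/M_HBr) (Graham's law). Here √(M_NH₃/M_HBr) = √(17.03/80.91) = 0.4588.
With d_HBr + d_NH₃ = 1640 mm, d_NH₃ = 1640/(1 + 0.4588) = 1124 mm.
d_HBr = 1640 − 1124 = 515.8 mm.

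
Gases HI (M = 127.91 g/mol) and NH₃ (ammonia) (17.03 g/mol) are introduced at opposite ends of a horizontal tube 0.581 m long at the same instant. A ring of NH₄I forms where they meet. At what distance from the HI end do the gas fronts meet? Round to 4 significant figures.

0.1553 m

The fronts meet when d_HI + d_NH₃ = L with d_HI/d_NH₃ = √(M_NH₃/M_HI) (Graham's law). Here √(M_NH₃/M_HI) = √(17.03/127.91) = 0.3649.
With d_HI + d_NH₃ = 0.581 m, d_NH₃ = 0.581/(1 + 0.3649) = 0.4257 m.
d_HI = 0.581 − 0.4257 = 0.1553 m.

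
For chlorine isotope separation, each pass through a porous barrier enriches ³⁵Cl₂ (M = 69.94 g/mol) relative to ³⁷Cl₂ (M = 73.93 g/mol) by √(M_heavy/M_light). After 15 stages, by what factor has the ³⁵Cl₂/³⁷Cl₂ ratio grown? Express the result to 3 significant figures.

Overall factor = α^15 with α = √(73.93/69.94), i.e. (73.93/69.94)^(15/2).
= 1.05705^(15/2) = 1.52.

1.52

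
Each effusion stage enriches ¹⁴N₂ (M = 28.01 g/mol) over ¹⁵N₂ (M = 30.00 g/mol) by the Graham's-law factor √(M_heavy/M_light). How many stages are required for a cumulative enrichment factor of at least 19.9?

With α = √(30.00/28.01) per stage, ln α = ½ ln(1.07105) = 0.03432.
Need α^N ≥ 19.9 ⇒ N ≥ ln(19.9) / ln α = 2.991 / 0.03432 = 87.15.
Rounding up, N = 88 stages.

88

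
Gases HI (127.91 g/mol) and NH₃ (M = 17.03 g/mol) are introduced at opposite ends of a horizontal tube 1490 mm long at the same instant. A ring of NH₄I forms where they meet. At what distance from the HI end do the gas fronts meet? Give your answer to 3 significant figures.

398 mm

Graham's law gives d_HI/d_NH₃ = rate_HI/rate_NH₃ = √(M_NH₃/M_HI) = √(17.03/127.91) = 0.3649.
With d_HI + d_NH₃ = 1490 mm, d_NH₃ = 1490/(1 + 0.3649) = 1092 mm.
d_HI = 1490 − 1092 = 398 mm.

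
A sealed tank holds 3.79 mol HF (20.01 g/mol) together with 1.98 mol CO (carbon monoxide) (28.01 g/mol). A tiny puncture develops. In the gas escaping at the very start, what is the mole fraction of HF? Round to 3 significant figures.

The effusion rate of species i is ∝ p_i/√M_i ∝ n_i/√M_i.
Mole fraction of HF in the effusate = (n_HF/√M_HF) / (n_HF/√M_HF + n_CO/√M_CO)
= (3.79/√20.01) / (3.79/√20.01 + 1.98/√28.01) = 0.8473/(0.8473 + 0.3741) = 0.694.

0.694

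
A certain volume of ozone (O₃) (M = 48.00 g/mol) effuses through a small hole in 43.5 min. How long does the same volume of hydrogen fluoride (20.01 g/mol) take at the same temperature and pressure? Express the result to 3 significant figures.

Using Graham's law: t_HF/t_O₃ = √(M_HF/M_O₃) = √(20.01/48.00) = √0.4169 = 0.6457.
So the time for HF is 43.5 × 0.6457 = 28.1 min.

28.1 min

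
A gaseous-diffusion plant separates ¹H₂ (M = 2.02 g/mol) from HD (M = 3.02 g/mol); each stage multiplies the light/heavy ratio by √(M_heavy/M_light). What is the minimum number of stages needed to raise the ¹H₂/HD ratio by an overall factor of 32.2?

Per stage α = (3.02/2.02)^(1/2) = 1.49505^0.5, giving ln α = 0.2011.
Need α^N ≥ 32.2 ⇒ N ≥ ln(32.2) / ln α = 3.472 / 0.2011 = 17.27.
Minimum whole number of stages: N = 18.

18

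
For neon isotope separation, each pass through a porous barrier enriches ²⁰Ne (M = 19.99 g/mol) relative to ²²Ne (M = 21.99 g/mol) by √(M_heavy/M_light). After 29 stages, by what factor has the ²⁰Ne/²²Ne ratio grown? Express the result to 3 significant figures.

Overall factor = α^29 with α = √(21.99/19.99), i.e. (21.99/19.99)^(29/2).
= 1.10005^(29/2) = 3.99.

3.99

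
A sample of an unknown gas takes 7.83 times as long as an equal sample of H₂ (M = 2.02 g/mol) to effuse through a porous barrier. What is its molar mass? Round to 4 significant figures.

Since effusion rate ∝ 1/√M, t_X/t_H₂ = √(M_X/M_H₂).
7.83 = √(M_X/2.02)
M_X = 2.02 × 7.83² = 2.02 × 61.31 = 123.8 g/mol

123.8 g/mol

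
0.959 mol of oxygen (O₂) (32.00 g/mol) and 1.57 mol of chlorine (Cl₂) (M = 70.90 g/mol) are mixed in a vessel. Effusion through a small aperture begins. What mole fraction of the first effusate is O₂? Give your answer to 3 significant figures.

0.476

Each component's effusion rate ∝ (its partial pressure)·(1/√M) ∝ n_i/√M_i.
x_O₂(eff) = (n_O₂/√M_O₂) / (n_O₂/√M_O₂ + n_Cl₂/√M_Cl₂)
= (0.959/√32.00) / (0.959/√32.00 + 1.57/√70.90) = 0.1695/(0.1695 + 0.1865) = 0.476.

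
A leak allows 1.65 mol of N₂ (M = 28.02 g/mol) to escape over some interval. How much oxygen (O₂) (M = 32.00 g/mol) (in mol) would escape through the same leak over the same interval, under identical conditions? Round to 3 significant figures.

Using Graham's law: rate_O₂/rate_N₂ = √(M_N₂/M_O₂) = √(28.02/32.00) = √0.8756 = 0.9357.
So the amount for O₂ is 1.65 × 0.9357 = 1.54 mol.

1.54 mol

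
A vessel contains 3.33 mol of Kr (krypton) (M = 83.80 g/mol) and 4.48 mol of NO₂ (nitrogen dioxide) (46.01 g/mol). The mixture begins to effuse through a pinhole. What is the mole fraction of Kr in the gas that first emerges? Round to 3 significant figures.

The effusion rate of species i is ∝ p_i/√M_i ∝ n_i/√M_i.
So x_Kr in the escaping gas = (n_Kr/√M_Kr) / Σ(n_i/√M_i)
= (3.33/√83.80) / (3.33/√83.80 + 4.48/√46.01) = 0.3638/(0.3638 + 0.6605) = 0.355.

0.355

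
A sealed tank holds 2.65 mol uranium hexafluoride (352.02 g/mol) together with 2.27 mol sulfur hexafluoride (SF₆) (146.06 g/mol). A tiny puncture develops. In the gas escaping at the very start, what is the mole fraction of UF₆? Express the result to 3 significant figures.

0.429

Rate_i ∝ x_i/√M_i (Graham's law weighted by mole fraction), so the effusate composition follows n_i/√M_i.
x_UF₆(eff) = (n_UF₆/√M_UF₆) / (n_UF₆/√M_UF₆ + n_SF₆/√M_SF₆)
= (2.65/√352.02) / (2.65/√352.02 + 2.27/√146.06) = 0.1412/(0.1412 + 0.1878) = 0.429.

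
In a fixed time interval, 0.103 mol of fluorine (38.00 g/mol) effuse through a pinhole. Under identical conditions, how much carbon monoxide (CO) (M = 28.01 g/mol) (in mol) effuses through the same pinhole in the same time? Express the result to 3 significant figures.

From Graham's law, rate_CO/rate_F₂ = √(M_F₂/M_CO) = √(38.00/28.01) = √1.357 = 1.165.
So the amount for CO is 0.103 × 1.165 = 0.120 mol.

0.120 mol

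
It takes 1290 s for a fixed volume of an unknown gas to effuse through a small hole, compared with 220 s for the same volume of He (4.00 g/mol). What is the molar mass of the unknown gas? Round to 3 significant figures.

138 g/mol

By Graham's law, t_X/t_He = √(M_X/M_He).
1290/220 = 5.864 = √(M_X/4.00)
M_X = 4.00 × 5.864² = 4.00 × 34.38 = 138 g/mol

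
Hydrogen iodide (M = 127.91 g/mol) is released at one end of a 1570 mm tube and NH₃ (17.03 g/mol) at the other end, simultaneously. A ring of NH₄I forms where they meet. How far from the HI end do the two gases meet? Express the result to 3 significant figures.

420 mm

Distances travelled in equal time are proportional to diffusion rates, so d_HI/d_NH₃ = √(M_NH₃/M_HI) = √(17.03/127.91) = 0.3649.
With d_HI + d_NH₃ = 1570 mm, d_NH₃ = 1570/(1 + 0.3649) = 1150 mm.
d_HI = 1570 − 1150 = 420 mm.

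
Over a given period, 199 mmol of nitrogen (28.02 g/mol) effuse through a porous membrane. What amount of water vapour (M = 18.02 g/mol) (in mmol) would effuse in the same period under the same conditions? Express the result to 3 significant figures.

From Graham's law, rate_H₂O/rate_N₂ = √(M_N₂/M_H₂O) = √(28.02/18.02) = √1.555 = 1.247.
So the amount for H₂O is 199 × 1.247 = 248 mmol.

248 mmol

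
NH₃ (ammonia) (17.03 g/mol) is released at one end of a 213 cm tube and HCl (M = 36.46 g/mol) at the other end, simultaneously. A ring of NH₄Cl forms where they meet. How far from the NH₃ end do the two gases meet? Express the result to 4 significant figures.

Graham's law gives d_NH₃/d_HCl = rate_NH₃/rate_HCl = √(M_HCl/M_NH₃) = √(36.46/17.03) = 1.463.
With d_NH₃ + d_HCl = 213 cm, d_HCl = 213/(1 + 1.463) = 86.47 cm.
d_NH₃ = 213 − 86.47 = 126.5 cm.

126.5 cm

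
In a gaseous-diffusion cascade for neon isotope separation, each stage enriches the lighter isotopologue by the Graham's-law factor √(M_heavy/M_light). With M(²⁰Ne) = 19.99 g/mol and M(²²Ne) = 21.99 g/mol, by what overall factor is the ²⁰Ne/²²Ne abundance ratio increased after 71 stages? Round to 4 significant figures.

The single-stage factor is √(M_heavy/M_light), so 71 stages give [√(21.99/19.99)]^71 = (21.99/19.99)^(71/2).
= 1.10005^(71/2) = 29.52.

29.52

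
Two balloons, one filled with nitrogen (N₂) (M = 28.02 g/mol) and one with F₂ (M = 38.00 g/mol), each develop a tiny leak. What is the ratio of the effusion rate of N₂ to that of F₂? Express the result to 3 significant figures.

From Graham's law, rate_N₂/rate_F₂ = √(M_F₂/M_N₂) = √(38.00/28.02) = √1.356 = 1.16.

1.16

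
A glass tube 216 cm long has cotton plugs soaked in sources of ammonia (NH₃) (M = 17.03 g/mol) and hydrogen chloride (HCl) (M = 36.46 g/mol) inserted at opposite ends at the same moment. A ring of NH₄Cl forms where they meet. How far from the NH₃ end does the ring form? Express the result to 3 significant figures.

Distances travelled in equal time are proportional to diffusion rates, so d_NH₃/d_HCl = √(M_HCl/M_NH₃) = √(36.46/17.03) = 1.463.
With d_NH₃ + d_HCl = 216 cm, d_HCl = 216/(1 + 1.463) = 87.69 cm.
d_NH₃ = 216 − 87.69 = 128 cm.

128 cm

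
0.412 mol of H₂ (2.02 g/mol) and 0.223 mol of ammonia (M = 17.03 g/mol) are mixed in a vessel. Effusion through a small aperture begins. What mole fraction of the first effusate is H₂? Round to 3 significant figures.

The effusion rate of species i is ∝ p_i/√M_i ∝ n_i/√M_i.
So x_H₂ in the escaping gas = (n_H₂/√M_H₂) / Σ(n_i/√M_i)
= (0.412/√2.02) / (0.412/√2.02 + 0.223/√17.03) = 0.2899/(0.2899 + 0.05404) = 0.843.

0.843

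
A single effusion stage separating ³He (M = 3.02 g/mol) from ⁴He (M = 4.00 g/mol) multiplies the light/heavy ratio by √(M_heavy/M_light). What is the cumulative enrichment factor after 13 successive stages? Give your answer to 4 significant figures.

Each stage multiplies the ratio by α = √(4.00/3.02), so after 13 stages the overall factor is α^13 = (4.00/3.02)^(13/2).
= 1.32450^(13/2) = 6.214.

6.214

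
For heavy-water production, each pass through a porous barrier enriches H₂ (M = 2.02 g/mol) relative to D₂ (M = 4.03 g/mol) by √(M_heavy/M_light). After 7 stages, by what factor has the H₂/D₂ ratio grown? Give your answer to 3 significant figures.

The single-stage factor is √(M_heavy/M_light), so 7 stages give [√(4.03/2.02)]^7 = (4.03/2.02)^(7/2).
= 1.99505^(7/2) = 11.2.

11.2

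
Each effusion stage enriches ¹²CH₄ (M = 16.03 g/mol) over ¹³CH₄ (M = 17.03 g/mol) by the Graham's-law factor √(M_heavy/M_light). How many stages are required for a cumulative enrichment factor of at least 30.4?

113

Single-stage factor α = √(17.03/16.03), so ln α = ½ ln(1.06238) = 0.03026.
Need α^N ≥ 30.4 ⇒ N ≥ ln(30.4) / ln α = 3.414 / 0.03026 = 112.85.
So at least 113 stages are needed.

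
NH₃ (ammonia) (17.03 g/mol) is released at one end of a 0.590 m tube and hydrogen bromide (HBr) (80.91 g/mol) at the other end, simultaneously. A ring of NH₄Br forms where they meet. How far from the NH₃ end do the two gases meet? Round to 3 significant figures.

The fronts meet when d_NH₃ + d_HBr = L with d_NH₃/d_HBr = √(M_HBr/M_NH₃) (Graham's law). Here √(M_HBr/M_NH₃) = √(80.91/17.03) = 2.180.
With d_NH₃ + d_HBr = 0.590 m, d_HBr = 0.590/(1 + 2.180) = 0.1856 m.
d_NH₃ = 0.590 − 0.1856 = 0.404 m.

0.404 m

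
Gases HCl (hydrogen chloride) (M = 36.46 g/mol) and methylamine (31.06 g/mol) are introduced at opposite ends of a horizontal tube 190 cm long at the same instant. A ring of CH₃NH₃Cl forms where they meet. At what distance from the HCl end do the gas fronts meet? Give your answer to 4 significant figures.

91.20 cm

The fronts meet when d_HCl + d_CH₃NH₂ = L with d_HCl/d_CH₃NH₂ = √(M_CH₃NH₂/M_HCl) (Graham's law). Here √(M_CH₃NH₂/M_HCl) = √(31.06/36.46) = 0.9230.
With d_HCl + d_CH₃NH₂ = 190 cm, d_CH₃NH₂ = 190/(1 + 0.9230) = 98.80 cm.
d_HCl = 190 − 98.80 = 91.20 cm.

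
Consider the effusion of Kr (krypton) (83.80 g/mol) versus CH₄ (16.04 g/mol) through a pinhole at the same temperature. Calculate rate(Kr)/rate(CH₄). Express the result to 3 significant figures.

Graham's law gives rate_Kr/rate_CH₄ = √(M_CH₄/M_Kr) = √(16.04/83.80) = √0.1914 = 0.438.

0.438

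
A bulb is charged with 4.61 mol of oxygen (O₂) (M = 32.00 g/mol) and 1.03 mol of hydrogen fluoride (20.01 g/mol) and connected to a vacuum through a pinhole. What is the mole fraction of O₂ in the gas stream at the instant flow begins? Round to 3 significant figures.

0.780

Each component's effusion rate ∝ (its partial pressure)·(1/√M) ∝ n_i/√M_i.
So x_O₂ in the escaping gas = (n_O₂/√M_O₂) / Σ(n_i/√M_i)
= (4.61/√32.00) / (4.61/√32.00 + 1.03/√20.01) = 0.8149/(0.8149 + 0.2303) = 0.780.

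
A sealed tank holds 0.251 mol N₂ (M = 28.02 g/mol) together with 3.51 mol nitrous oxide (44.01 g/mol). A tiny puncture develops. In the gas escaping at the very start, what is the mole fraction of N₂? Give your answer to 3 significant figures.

The effusion rate of species i is ∝ p_i/√M_i ∝ n_i/√M_i.
x_N₂(eff) = (n_N₂/√M_N₂) / (n_N₂/√M_N₂ + n_N₂O/√M_N₂O)
= (0.251/√28.02) / (0.251/√28.02 + 3.51/√44.01) = 0.04742/(0.04742 + 0.5291) = 0.0822.

0.0822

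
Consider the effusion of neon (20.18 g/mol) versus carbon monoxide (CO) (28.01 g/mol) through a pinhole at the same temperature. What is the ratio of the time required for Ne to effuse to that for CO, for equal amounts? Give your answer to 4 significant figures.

0.8488

By Graham's law, t_Ne/t_CO = √(M_Ne/M_CO) = √(20.18/28.01) = √0.7205 = 0.8488.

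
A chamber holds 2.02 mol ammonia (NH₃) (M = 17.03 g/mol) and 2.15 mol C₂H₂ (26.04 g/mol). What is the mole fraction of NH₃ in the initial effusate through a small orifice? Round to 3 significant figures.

0.537

The effusion rate of species i is ∝ p_i/√M_i ∝ n_i/√M_i.
x_NH₃(eff) = (n_NH₃/√M_NH₃) / (n_NH₃/√M_NH₃ + n_C₂H₂/√M_C₂H₂)
= (2.02/√17.03) / (2.02/√17.03 + 2.15/√26.04) = 0.4895/(0.4895 + 0.4213) = 0.537.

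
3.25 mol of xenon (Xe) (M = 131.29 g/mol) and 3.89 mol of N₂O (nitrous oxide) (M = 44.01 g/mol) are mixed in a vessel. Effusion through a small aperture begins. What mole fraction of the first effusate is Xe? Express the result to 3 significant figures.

0.326

The effusion rate of species i is ∝ p_i/√M_i ∝ n_i/√M_i.
So x_Xe in the escaping gas = (n_Xe/√M_Xe) / Σ(n_i/√M_i)
= (3.25/√131.29) / (3.25/√131.29 + 3.89/√44.01) = 0.2836/(0.2836 + 0.5864) = 0.326.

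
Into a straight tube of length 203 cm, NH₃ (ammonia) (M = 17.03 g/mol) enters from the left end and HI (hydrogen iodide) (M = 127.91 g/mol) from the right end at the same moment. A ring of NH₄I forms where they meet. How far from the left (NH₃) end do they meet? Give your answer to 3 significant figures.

In equal time, each gas travels a distance ∝ its rate ∝ 1/√M, so d_NH₃/d_HI = √(M_HI/M_NH₃) = √(127.91/17.03) = 2.741.
With d_NH₃ + d_HI = 203 cm, d_HI = 203/(1 + 2.741) = 54.27 cm.
d_NH₃ = 203 − 54.27 = 149 cm.

149 cm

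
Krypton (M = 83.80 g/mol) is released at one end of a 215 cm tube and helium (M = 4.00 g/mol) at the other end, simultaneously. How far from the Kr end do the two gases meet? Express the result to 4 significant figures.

38.55 cm

In equal time, each gas travels a distance ∝ its rate ∝ 1/√M, so d_Kr/d_He = √(M_He/M_Kr) = √(4.00/83.80) = 0.2185.
With d_Kr + d_He = 215 cm, d_He = 215/(1 + 0.2185) = 176.4 cm.
d_Kr = 215 − 176.4 = 38.55 cm.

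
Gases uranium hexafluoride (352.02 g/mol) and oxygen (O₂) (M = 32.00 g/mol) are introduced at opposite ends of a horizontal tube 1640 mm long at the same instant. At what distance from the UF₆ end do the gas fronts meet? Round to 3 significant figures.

380 mm

Distances travelled in equal time are proportional to diffusion rates, so d_UF₆/d_O₂ = √(M_O₂/M_UF₆) = √(32.00/352.02) = 0.3015.
With d_UF₆ + d_O₂ = 1640 mm, d_O₂ = 1640/(1 + 0.3015) = 1260 mm.
d_UF₆ = 1640 − 1260 = 380 mm.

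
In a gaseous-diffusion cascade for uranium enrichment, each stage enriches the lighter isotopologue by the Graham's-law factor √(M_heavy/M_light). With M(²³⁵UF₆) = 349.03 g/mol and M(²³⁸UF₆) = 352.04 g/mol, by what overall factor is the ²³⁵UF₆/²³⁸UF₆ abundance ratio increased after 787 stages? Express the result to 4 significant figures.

Overall factor = α^787 with α = √(352.04/349.03), i.e. (352.04/349.03)^(787/2).
= 1.00862^(787/2) = 29.34.

29.34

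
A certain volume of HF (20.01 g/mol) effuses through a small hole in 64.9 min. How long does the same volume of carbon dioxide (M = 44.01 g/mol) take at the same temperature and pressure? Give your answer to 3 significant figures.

Since effusion rate ∝ 1/√M, t_CO₂/t_HF = √(M_CO₂/M_HF) = √(44.01/20.01) = √2.199 = 1.483.
So the time for CO₂ is 64.9 × 1.483 = 96.2 min.

96.2 min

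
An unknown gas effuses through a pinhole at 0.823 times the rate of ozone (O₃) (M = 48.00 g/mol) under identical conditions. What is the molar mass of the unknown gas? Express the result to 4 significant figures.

Graham's law gives rate_X/rate_O₃ = √(M_O₃/M_X).
0.823 = √(48.00/M_X)
M_X = 48.00 / 0.823² = 48.00 / 0.6773 = 70.87 g/mol

70.87 g/mol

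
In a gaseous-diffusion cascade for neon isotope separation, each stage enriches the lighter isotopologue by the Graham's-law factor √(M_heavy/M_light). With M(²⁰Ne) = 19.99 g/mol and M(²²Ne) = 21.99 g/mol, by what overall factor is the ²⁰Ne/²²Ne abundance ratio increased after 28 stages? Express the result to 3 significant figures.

After 28 stages the ratio has grown by (√(21.99/19.99))^28 = (21.99/19.99)^(28/2).
= 1.10005^14 = 3.80.

3.80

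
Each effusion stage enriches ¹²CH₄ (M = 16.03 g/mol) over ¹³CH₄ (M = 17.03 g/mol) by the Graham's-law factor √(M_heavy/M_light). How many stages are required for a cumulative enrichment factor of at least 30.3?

113

Single-stage factor α = √(17.03/16.03), so ln α = ½ ln(1.06238) = 0.03026.
Need α^N ≥ 30.3 ⇒ N ≥ ln(30.3) / ln α = 3.411 / 0.03026 = 112.74.
Minimum whole number of stages: N = 113.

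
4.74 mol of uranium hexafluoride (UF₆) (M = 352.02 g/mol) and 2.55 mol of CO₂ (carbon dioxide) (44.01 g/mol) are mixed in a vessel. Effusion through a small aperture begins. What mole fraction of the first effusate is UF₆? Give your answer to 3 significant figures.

Each component's effusion rate ∝ (its partial pressure)·(1/√M) ∝ n_i/√M_i.
Mole fraction of UF₆ in the effusate = (n_UF₆/√M_UF₆) / (n_UF₆/√M_UF₆ + n_CO₂/√M_CO₂)
= (4.74/√352.02) / (4.74/√352.02 + 2.55/√44.01) = 0.2526/(0.2526 + 0.3844) = 0.397.

0.397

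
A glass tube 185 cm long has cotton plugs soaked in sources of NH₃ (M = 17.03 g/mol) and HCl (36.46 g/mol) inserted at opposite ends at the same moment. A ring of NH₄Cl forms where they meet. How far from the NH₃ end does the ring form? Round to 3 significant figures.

The fronts meet when d_NH₃ + d_HCl = L with d_NH₃/d_HCl = √(M_HCl/M_NH₃) (Graham's law). Here √(M_HCl/M_NH₃) = √(36.46/17.03) = 1.463.
With d_NH₃ + d_HCl = 185 cm, d_HCl = 185/(1 + 1.463) = 75.11 cm.
d_NH₃ = 185 − 75.11 = 110 cm.

110 cm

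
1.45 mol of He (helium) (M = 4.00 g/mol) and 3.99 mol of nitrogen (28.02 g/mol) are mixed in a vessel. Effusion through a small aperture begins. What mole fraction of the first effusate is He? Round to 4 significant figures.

0.4903

Each component's effusion rate ∝ (its partial pressure)·(1/√M) ∝ n_i/√M_i.
So x_He in the escaping gas = (n_He/√M_He) / Σ(n_i/√M_i)
= (1.45/√4.00) / (1.45/√4.00 + 3.99/√28.02) = 0.7250/(0.7250 + 0.7538) = 0.4903.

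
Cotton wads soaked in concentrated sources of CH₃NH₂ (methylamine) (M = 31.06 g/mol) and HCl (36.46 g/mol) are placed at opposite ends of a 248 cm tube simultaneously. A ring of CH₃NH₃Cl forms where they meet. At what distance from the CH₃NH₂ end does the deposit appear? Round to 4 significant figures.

129.0 cm

In equal time, each gas travels a distance ∝ its rate ∝ 1/√M, so d_CH₃NH₂/d_HCl = √(M_HCl/M_CH₃NH₂) = √(36.46/31.06) = 1.083.
With d_CH₃NH₂ + d_HCl = 248 cm, d_HCl = 248/(1 + 1.083) = 119.0 cm.
d_CH₃NH₂ = 248 − 119.0 = 129.0 cm.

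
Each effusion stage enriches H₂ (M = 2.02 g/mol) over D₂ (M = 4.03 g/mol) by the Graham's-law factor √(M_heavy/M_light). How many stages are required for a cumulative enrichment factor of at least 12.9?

Per stage α = (4.03/2.02)^(1/2) = 1.99505^0.5, giving ln α = 0.3453.
Need α^N ≥ 12.9 ⇒ N ≥ ln(12.9) / ln α = 2.557 / 0.3453 = 7.41.
Rounding up, N = 8 stages.

8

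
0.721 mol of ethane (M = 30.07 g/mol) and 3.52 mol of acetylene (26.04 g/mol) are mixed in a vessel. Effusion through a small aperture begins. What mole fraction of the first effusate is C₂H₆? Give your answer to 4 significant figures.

0.1601

Rate_i ∝ x_i/√M_i (Graham's law weighted by mole fraction), so the effusate composition follows n_i/√M_i.
So x_C₂H₆ in the escaping gas = (n_C₂H₆/√M_C₂H₆) / Σ(n_i/√M_i)
= (0.721/√30.07) / (0.721/√30.07 + 3.52/√26.04) = 0.1315/(0.1315 + 0.6898) = 0.1601.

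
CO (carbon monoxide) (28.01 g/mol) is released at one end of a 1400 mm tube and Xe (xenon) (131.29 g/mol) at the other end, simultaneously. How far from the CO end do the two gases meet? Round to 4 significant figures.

The fronts meet when d_CO + d_Xe = L with d_CO/d_Xe = √(M_Xe/M_CO) (Graham's law). Here √(M_Xe/M_CO) = √(131.29/28.01) = 2.165.
With d_CO + d_Xe = 1400 mm, d_Xe = 1400/(1 + 2.165) = 442.3 mm.
d_CO = 1400 − 442.3 = 957.7 mm.

957.7 mm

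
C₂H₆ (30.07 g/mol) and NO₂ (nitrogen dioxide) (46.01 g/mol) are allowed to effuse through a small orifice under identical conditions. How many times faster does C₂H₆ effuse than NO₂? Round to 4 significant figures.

From Graham's law, rate_C₂H₆/rate_NO₂ = √(M_NO₂/M_C₂H₆) = √(46.01/30.07) = √1.530 = 1.237.

1.237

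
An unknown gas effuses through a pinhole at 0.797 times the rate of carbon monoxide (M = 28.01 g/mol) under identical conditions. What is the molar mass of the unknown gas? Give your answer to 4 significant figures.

Using Graham's law: rate_X/rate_CO = √(M_CO/M_X).
0.797 = √(28.01/M_X)
M_X = 28.01 / 0.797² = 28.01 / 0.6352 = 44.10 g/mol

44.10 g/mol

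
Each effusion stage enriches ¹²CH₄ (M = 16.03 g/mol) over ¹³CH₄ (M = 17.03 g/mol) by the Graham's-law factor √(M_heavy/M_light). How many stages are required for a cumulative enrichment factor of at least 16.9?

94

Per stage α = (17.03/16.03)^(1/2) = 1.06238^0.5, giving ln α = 0.03026.
Need α^N ≥ 16.9 ⇒ N ≥ ln(16.9) / ln α = 2.827 / 0.03026 = 93.44.
So at least 94 stages are needed.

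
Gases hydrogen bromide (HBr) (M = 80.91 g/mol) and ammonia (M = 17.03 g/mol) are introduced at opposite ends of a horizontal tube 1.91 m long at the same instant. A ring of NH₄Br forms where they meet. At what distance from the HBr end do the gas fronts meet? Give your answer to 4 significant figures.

0.6007 m

Graham's law gives d_HBr/d_NH₃ = rate_HBr/rate_NH₃ = √(M_NH₃/M_HBr) = √(17.03/80.91) = 0.4588.
With d_HBr + d_NH₃ = 1.91 m, d_NH₃ = 1.91/(1 + 0.4588) = 1.309 m.
d_HBr = 1.91 − 1.309 = 0.6007 m.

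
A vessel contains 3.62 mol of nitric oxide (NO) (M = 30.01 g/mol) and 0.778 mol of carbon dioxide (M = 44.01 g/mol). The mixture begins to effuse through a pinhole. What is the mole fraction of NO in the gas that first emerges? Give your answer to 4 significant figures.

0.8493

The effusion rate of species i is ∝ p_i/√M_i ∝ n_i/√M_i.
So x_NO in the escaping gas = (n_NO/√M_NO) / Σ(n_i/√M_i)
= (3.62/√30.01) / (3.62/√30.01 + 0.778/√44.01) = 0.6608/(0.6608 + 0.1173) = 0.8493.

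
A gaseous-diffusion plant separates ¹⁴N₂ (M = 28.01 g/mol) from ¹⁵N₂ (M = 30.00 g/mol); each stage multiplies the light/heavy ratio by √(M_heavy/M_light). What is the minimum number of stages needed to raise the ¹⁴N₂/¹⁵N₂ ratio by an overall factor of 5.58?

51

Per stage α = (30.00/28.01)^(1/2) = 1.07105^0.5, giving ln α = 0.03432.
Need α^N ≥ 5.58 ⇒ N ≥ ln(5.58) / ln α = 1.719 / 0.03432 = 50.10.
Minimum whole number of stages: N = 51.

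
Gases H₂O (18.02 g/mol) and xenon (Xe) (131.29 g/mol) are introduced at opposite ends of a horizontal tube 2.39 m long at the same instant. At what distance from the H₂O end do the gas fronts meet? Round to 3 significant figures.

1.74 m

Graham's law gives d_H₂O/d_Xe = rate_H₂O/rate_Xe = √(M_Xe/M_H₂O) = √(131.29/18.02) = 2.699.
With d_H₂O + d_Xe = 2.39 m, d_Xe = 2.39/(1 + 2.699) = 0.6461 m.
d_H₂O = 2.39 − 0.6461 = 1.74 m.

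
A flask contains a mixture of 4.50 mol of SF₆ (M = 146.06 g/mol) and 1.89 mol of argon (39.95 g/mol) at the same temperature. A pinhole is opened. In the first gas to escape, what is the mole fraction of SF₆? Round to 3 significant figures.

0.555

Rate_i ∝ x_i/√M_i (Graham's law weighted by mole fraction), so the effusate composition follows n_i/√M_i.
x_SF₆(eff) = (n_SF₆/√M_SF₆) / (n_SF₆/√M_SF₆ + n_Ar/√M_Ar)
= (4.50/√146.06) / (4.50/√146.06 + 1.89/√39.95) = 0.3723/(0.3723 + 0.2990) = 0.555.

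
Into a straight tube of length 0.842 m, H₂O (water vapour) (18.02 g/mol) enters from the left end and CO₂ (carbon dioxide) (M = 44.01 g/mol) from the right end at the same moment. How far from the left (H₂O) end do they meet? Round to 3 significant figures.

Distances travelled in equal time are proportional to diffusion rates, so d_H₂O/d_CO₂ = √(M_CO₂/M_H₂O) = √(44.01/18.02) = 1.563.
With d_H₂O + d_CO₂ = 0.842 m, d_CO₂ = 0.842/(1 + 1.563) = 0.3285 m.
d_H₂O = 0.842 − 0.3285 = 0.513 m.

0.513 m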